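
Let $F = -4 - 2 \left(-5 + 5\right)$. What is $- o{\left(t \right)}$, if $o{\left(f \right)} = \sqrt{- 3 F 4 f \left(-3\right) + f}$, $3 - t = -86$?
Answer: $- i \sqrt{12727} \approx - 112.81 i$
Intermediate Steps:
$F = -4$ ($F = -4 - 0 = -4 + 0 = -4$)
$t = 89$ ($t = 3 - -86 = 3 + 86 = 89$)
$o{\left(f \right)} = \sqrt{143} \sqrt{- f}$ ($o{\left(f \right)} = \sqrt{\left(-3\right) \left(-4\right) 4 f \left(-3\right) + f} = \sqrt{12 \left(- 12 f\right) + f} = \sqrt{- 144 f + f} = \sqrt{- 143 f} = \sqrt{143} \sqrt{- f}$)
$- o{\left(t \right)} = - \sqrt{143} \sqrt{\left(-1\right) 89} = - \sqrt{143} \sqrt{-89} = - \sqrt{143} i \sqrt{89} = - i \sqrt{12727}$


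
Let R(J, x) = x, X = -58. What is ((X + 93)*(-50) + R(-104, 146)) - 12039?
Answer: -13643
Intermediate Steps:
((X + 93)*(-50) + R(-104, 146)) - 12039 = ((-58 + 93)*(-50) + 146) - 12039 = (35*(-50) + 146) - 12039 = (-1750 + 146) - 12039 = -1604 - 12039 = -13643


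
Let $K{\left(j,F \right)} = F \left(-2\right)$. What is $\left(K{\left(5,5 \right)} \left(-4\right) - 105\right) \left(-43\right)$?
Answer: $2795$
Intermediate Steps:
$K{\left(j,F \right)} = - 2 F$
$\left(K{\left(5,5 \right)} \left(-4\right) - 105\right) \left(-43\right) = \left(\left(-2\right) 5 \left(-4\right) - 105\right) \left(-43\right) = \left(\left(-10\right) \left(-4\right) - 105\right) \left(-43\right) = \left(40 - 105\right) \left(-43\right) = \left(-65\right) \left(-43\right) = 2795$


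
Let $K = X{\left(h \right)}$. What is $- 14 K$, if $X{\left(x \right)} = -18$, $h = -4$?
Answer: $252$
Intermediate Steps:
$K = -18$
$- 14 K = \left(-14\right) \left(-18\right) = 252$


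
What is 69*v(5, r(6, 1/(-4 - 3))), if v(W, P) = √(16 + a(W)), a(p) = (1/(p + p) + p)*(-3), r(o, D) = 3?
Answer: 69*√70/10 ≈ 57.730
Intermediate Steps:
a(p) = -3*p - 3/(2*p) (a(p) = (1/(2*p) + p)*(-3) = (p + 1/(2*p))*(-3) = -3*p - 3/(2*p))
v(W, P) = √(16 - 3*W - 3/(2*W)) (v(W, P) = √(16 + (-3*W - 3/(2*W))) = √(16 - 3*W - 3/(2*W)))
69*v(5, r(6, 1/(-4 - 3))) = 69*(√(64 - 12*5 - 6/5)/2) = 69*(√(64 - 60 - 6*⅕)/2) = 69*(√(64 - 60 - 6/5)/2) = 69*(√(14/5)/2) = 69*((√70/5)/2) = 69*(√70/10) = 69*√70/10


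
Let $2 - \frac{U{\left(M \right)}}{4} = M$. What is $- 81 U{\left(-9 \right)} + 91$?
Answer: $-3473$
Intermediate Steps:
$U{\left(M \right)} = 8 - 4 M$
$- 81 U{\left(-9 \right)} + 91 = - 81 \left(8 - -36\right) + 91 = - 81 \left(8 + 36\right) + 91 = \left(-81\right) 44 + 91 = -3564 + 91 = -3473$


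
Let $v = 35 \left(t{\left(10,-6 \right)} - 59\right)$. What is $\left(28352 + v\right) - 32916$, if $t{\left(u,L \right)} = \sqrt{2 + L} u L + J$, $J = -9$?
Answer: $-6944 - 4200 i \approx -6944.0 - 4200.0 i$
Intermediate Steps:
$t{\left(u,L \right)} = -9 + L u \sqrt{2 + L}$ ($t{\left(u,L \right)} = \sqrt{2 + L} u L - 9 = u \sqrt{2 + L} L - 9 = L u \sqrt{2 + L} - 9 = -9 + L u \sqrt{2 + L}$)
$v = -2380 - 4200 i$ ($v = 35 \left(\left(-9 - 60 \sqrt{2 - 6}\right) - 59\right) = 35 \left(\left(-9 - 60 \sqrt{-4}\right) - 59\right) = 35 \left(\left(-9 - 60 \cdot 2 i\right) - 59\right) = 35 \left(\left(-9 - 120 i\right) - 59\right) = 35 \left(-68 - 120 i\right) = -2380 - 4200 i \approx -2380.0 - 4200.0 i$)
$\left(28352 + v\right) - 32916 = \left(28352 - \left(2380 + 4200 i\right)\right) - 32916 = \left(25972 - 4200 i\right) - 32916 = -6944 - 4200 i$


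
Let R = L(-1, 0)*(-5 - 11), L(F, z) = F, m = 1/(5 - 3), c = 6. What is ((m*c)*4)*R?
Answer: 192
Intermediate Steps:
m = ½ (m = 1/2 = ½ ≈ 0.50000)
R = 16 (R = -(-5 - 11) = -1*(-16) = 16)
((m*c)*4)*R = (((½)*6)*4)*16 = (3*4)*16 = 12*16 = 192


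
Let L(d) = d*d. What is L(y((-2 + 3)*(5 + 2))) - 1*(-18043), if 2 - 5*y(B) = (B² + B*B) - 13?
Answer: 457964/25 ≈ 18319.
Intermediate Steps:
y(B) = 3 - 2*B²/5 (y(B) = ⅖ - ((B² + B*B) - 13)/5 = ⅖ - ((B² + B²) - 13)/5 = ⅖ - (2*B² - 13)/5 = ⅖ - (-13 + 2*B²)/5 = ⅖ + (13/5 - 2*B²/5) = 3 - 2*B²/5)
L(d) = d²
L(y((-2 + 3)*(5 + 2))) - 1*(-18043) = (3 - 2*(-2 + 3)²*(5 + 2)²/5)² - 1*(-18043) = (3 - 2*(1*7)²/5)² + 18043 = (3 - ⅖*7²)² + 18043 = (3 - ⅖*49)² + 18043 = (3 - 98/5)² + 18043 = (-83/5)² + 18043 = 6889/25 + 18043 = 457964/25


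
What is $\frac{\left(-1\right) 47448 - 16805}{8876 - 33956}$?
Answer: $\frac{64253}{25080} \approx 2.5619$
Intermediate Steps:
$\frac{\left(-1\right) 47448 - 16805}{8876 - 33956} = \frac{-47448 - 16805}{-25080} = \left(-64253\right) \left(- \frac{1}{25080}\right) = \frac{64253}{25080}$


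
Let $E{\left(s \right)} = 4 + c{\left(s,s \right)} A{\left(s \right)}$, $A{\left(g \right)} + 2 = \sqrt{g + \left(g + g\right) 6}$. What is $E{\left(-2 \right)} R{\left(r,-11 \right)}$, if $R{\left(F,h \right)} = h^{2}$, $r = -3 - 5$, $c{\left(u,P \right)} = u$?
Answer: $968 - 242 i \sqrt{26} \approx 968.0 - 1234.0 i$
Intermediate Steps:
$r = -8$ ($r = -3 - 5 = -8$)
$A{\left(g \right)} = -2 + \sqrt{13} \sqrt{g}$ ($A{\left(g \right)} = -2 + \sqrt{g + \left(g + g\right) 6} = -2 + \sqrt{g + 2 g 6} = -2 + \sqrt{g + 12 g} = -2 + \sqrt{13 g} = -2 + \sqrt{13} \sqrt{g}$)
$E{\left(s \right)} = 4 + s \left(-2 + \sqrt{13} \sqrt{s}\right)$
$E{\left(-2 \right)} R{\left(r,-11 \right)} = \left(4 - 2 \left(-2 + \sqrt{13} \sqrt{-2}\right)\right) \left(-11\right)^{2} = \left(4 - 2 \left(-2 + \sqrt{13} i \sqrt{2}\right)\right) 121 = \left(4 - 2 \left(-2 + i \sqrt{26}\right)\right) 121 = \left(4 + \left(4 - 2 i \sqrt{26}\right)\right) 121 = \left(8 - 2 i \sqrt{26}\right) 121 = 968 - 242 i \sqrt{26}$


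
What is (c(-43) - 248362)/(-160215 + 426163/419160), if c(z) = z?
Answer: 104121439800/67155293237 ≈ 1.5505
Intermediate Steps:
(c(-43) - 248362)/(-160215 + 426163/419160) = (-43 - 248362)/(-160215 + 426163/419160) = -248405/(-160215 + 426163*(1/419160)) = -248405/(-160215 + 426163/419160) = -248405/(-67155293237/419160) = -248405*(-419160/67155293237) = 104121439800/67155293237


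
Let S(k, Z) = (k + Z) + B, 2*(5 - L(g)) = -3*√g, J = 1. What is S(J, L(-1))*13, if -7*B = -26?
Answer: 884/7 + 39*I/2 ≈ 126.29 + 19.5*I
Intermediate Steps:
B = 26/7 (B = -⅐*(-26) = 26/7 ≈ 3.7143)
L(g) = 5 + 3*√g/2 (L(g) = 5 - (-3)*√g/2 = 5 + 3*√g/2)
S(k, Z) = 26/7 + Z + k (S(k, Z) = (k + Z) + 26/7 = (Z + k) + 26/7 = 26/7 + Z + k)
S(J, L(-1))*13 = (26/7 + (5 + 3*√(-1)/2) + 1)*13 = (26/7 + (5 + 3*I/2) + 1)*13 = (68/7 + 3*I/2)*13 = 884/7 + 39*I/2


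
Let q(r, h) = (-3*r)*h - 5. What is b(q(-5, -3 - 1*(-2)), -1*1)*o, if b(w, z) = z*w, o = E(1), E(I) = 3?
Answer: 60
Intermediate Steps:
q(r, h) = -5 - 3*h*r (q(r, h) = -3*h*r - 5 = -5 - 3*h*r)
o = 3
b(w, z) = w*z
b(q(-5, -3 - 1*(-2)), -1*1)*o = ((-5 - 3*(-3 - 1*(-2))*(-5))*(-1*1))*3 = ((-5 - 3*(-3 + 2)*(-5))*(-1))*3 = ((-5 - 3*(-1)*(-5))*(-1))*3 = ((-5 - 15)*(-1))*3 = -20*(-1)*3 = 20*3 = 60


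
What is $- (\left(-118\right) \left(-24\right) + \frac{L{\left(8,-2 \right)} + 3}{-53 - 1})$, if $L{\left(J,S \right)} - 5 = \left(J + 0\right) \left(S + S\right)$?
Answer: $- \frac{25492}{9} \approx -2832.4$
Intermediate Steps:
$L{\left(J,S \right)} = 5 + 2 J S$ ($L{\left(J,S \right)} = 5 + \left(J + 0\right) \left(S + S\right) = 5 + J 2 S = 5 + 2 J S$)
$- (\left(-118\right) \left(-24\right) + \frac{L{\left(8,-2 \right)} + 3}{-53 - 1}) = - (\left(-118\right) \left(-24\right) + \frac{\left(5 + 2 \cdot 8 \left(-2\right)\right) + 3}{-53 - 1}) = - (2832 + \frac{\left(5 - 32\right) + 3}{-54}) = - (2832 + \left(-27 + 3\right) \left(- \frac{1}{54}\right)) = - (2832 - - \frac{4}{9}) = - (2832 + \frac{4}{9}) = \left(-1\right) \frac{25492}{9} = - \frac{25492}{9}$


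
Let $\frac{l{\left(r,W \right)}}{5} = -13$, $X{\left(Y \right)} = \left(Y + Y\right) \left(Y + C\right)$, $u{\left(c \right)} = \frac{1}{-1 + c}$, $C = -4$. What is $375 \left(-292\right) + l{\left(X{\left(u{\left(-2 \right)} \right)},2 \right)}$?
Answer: $-109565$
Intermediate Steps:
$X{\left(Y \right)} = 2 Y \left(-4 + Y\right)$ ($X{\left(Y \right)} = \left(Y + Y\right) \left(Y - 4\right) = 2 Y \left(-4 + Y\right)$)
$l{\left(r,W \right)} = -65$ ($l{\left(r,W \right)} = 5 \left(-13\right) = -65$)
$375 \left(-292\right) + l{\left(X{\left(u{\left(-2 \right)} \right)},2 \right)} = 375 \left(-292\right) - 65 = -109500 - 65 = -109565$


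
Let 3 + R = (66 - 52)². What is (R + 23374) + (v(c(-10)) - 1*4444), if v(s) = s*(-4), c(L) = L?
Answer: 19163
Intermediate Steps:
v(s) = -4*s
R = 193 (R = -3 + (66 - 52)² = -3 + 14² = -3 + 196 = 193)
(R + 23374) + (v(c(-10)) - 1*4444) = (193 + 23374) + (-4*(-10) - 1*4444) = 23567 + (40 - 4444) = 23567 - 4404 = 19163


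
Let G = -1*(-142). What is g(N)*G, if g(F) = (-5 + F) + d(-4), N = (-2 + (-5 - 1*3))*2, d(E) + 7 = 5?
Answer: -3834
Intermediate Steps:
d(E) = -2 (d(E) = -7 + 5 = -2)
G = 142
N = -20 (N = (-2 + (-5 - 3))*2 = (-2 - 8)*2 = -10*2 = -20)
g(F) = -7 + F (g(F) = (-5 + F) - 2 = -7 + F)
g(N)*G = (-7 - 20)*142 = -27*142 = -3834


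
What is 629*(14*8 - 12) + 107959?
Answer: 170859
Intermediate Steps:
629*(14*8 - 12) + 107959 = 629*(112 - 12) + 107959 = 629*100 + 107959 = 62900 + 107959 = 170859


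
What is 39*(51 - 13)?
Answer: 1482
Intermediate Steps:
39*(51 - 13) = 39*38 = 1482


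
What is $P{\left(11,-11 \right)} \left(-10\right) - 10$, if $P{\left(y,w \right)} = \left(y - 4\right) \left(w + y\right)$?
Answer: $-10$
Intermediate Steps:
$P{\left(y,w \right)} = \left(-4 + y\right) \left(w + y\right)$
$P{\left(11,-11 \right)} \left(-10\right) - 10 = \left(11^{2} - -44 - 44 - 121\right) \left(-10\right) - 10 = \left(121 + 44 - 44 - 121\right) \left(-10\right) - 10 = 0 \left(-10\right) - 10 = 0 - 10 = -10$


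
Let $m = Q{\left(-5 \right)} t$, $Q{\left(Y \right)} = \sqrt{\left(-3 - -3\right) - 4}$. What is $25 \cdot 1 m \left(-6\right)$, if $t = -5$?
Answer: $1500 i \approx 1500.0 i$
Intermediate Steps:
$Q{\left(Y \right)} = 2 i$ ($Q{\left(Y \right)} = \sqrt{\left(-3 + 3\right) - 4} = \sqrt{0 - 4} = \sqrt{-4} = 2 i$)
$m = - 10 i$ ($m = 2 i \left(-5\right) = - 10 i \approx - 10.0 i$)
$25 \cdot 1 m \left(-6\right) = 25 \cdot 1 \left(- 10 i\right) \left(-6\right) = 25 - 10 i \left(-6\right) = 25 \cdot 60 i = 1500 i$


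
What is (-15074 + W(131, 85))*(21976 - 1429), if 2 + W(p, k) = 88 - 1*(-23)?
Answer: -307485855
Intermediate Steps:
W(p, k) = 109 (W(p, k) = -2 + (88 - 1*(-23)) = -2 + (88 + 23) = -2 + 111 = 109)
(-15074 + W(131, 85))*(21976 - 1429) = (-15074 + 109)*(21976 - 1429) = -14965*20547 = -307485855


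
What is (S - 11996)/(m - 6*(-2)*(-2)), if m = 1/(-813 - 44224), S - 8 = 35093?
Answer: -1040579885/1080889 ≈ -962.71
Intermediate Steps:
S = 35101 (S = 8 + 35093 = 35101)
m = -1/45037 (m = 1/(-45037) = -1/45037 ≈ -2.2204e-5)
(S - 11996)/(m - 6*(-2)*(-2)) = (35101 - 11996)/(-1/45037 - 6*(-2)*(-2)) = 23105/(-1/45037 + 12*(-2)) = 23105/(-1/45037 - 24) = 23105/(-1080889/45037) = 23105*(-45037/1080889) = -1040579885/1080889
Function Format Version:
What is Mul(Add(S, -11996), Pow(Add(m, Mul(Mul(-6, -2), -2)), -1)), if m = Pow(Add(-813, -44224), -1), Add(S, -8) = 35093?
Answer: Rational(-1040579885, 1080889) ≈ -962.71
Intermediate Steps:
S = 35101 (S = Add(8, 35093) = 35101)
m = Rational(-1, 45037) (m = Pow(-45037, -1) = Rational(-1, 45037) ≈ -2.2204e-5)
Mul(Add(S, -11996), Pow(Add(m, Mul(Mul(-6, -2), -2)), -1)) = Mul(Add(35101, -11996), Pow(Add(Rational(-1, 45037), Mul(Mul(-6, -2), -2)), -1)) = Mul(23105, Pow(Add(Rational(-1, 45037), Mul(12, -2)), -1)) = Mul(23105, Pow(Add(Rational(-1, 45037), -24), -1)) = Mul(23105, Pow(Rational(-1080889, 45037), -1)) = Mul(23105, Rational(-45037, 1080889)) = Rational(-1040579885, 1080889)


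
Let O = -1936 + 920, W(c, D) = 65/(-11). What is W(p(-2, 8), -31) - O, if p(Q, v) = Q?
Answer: 11111/11 ≈ 1010.1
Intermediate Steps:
W(c, D) = -65/11 (W(c, D) = 65*(-1/11) = -65/11)
O = -1016
W(p(-2, 8), -31) - O = -65/11 - 1*(-1016) = -65/11 + 1016 = 11111/11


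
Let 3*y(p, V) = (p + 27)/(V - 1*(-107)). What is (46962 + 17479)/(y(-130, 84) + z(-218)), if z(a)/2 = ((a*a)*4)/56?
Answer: 258472851/27230531 ≈ 9.4920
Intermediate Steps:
y(p, V) = (27 + p)/(3*(107 + V)) (y(p, V) = ((p + 27)/(V - 1*(-107)))/3 = ((27 + p)/(V + 107))/3 = ((27 + p)/(107 + V))/3 = (27 + p)/(3*(107 + V)))
z(a) = a**2/7 (z(a) = 2*(((a*a)*4)/56) = 2*((a**2*4)*(1/56)) = 2*((4*a**2)*(1/56)) = 2*(a**2/14) = a**2/7)
(46962 + 17479)/(y(-130, 84) + z(-218)) = (46962 + 17479)/((27 - 130)/(3*(107 + 84)) + (1/7)*(-218)**2) = 64441/((1/3)*(-103)/191 + (1/7)*47524) = 64441/((1/3)*(1/191)*(-103) + 47524/7) = 64441/(-103/573 + 47524/7) = 64441/(27230531/4011) = 64441*(4011/27230531) = 258472851/27230531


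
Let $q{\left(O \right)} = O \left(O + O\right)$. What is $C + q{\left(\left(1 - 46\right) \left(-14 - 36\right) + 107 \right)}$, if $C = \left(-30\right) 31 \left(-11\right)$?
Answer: $11121128$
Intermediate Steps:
$C = 10230$ ($C = \left(-930\right) \left(-11\right) = 10230$)
$q{\left(O \right)} = 2 O^{2}$ ($q{\left(O \right)} = O 2 O = 2 O^{2}$)
$C + q{\left(\left(1 - 46\right) \left(-14 - 36\right) + 107 \right)} = 10230 + 2 \left(\left(1 - 46\right) \left(-14 - 36\right) + 107\right)^{2} = 10230 + 2 \left(\left(-45\right) \left(-50\right) + 107\right)^{2} = 10230 + 2 \left(2250 + 107\right)^{2} = 10230 + 2 \cdot 2357^{2} = 10230 + 2 \cdot 5555449 = 10230 + 11110898 = 11121128$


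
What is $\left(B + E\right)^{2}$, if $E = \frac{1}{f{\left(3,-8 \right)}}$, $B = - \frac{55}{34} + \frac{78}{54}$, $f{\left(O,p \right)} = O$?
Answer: $\frac{2401}{93636} \approx 0.025642$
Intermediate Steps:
$B = - \frac{53}{306}$ ($B = \left(-55\right) \frac{1}{34} + 78 \cdot \frac{1}{54} = - \frac{55}{34} + \frac{13}{9} = - \frac{53}{306} \approx -0.1732$)
$E = \frac{1}{3} \approx 0.33333$
$\left(B + E\right)^{2} = \left(- \frac{53}{306} + \frac{1}{3}\right)^{2} = \left(\frac{49}{306}\right)^{2} = \frac{2401}{93636}$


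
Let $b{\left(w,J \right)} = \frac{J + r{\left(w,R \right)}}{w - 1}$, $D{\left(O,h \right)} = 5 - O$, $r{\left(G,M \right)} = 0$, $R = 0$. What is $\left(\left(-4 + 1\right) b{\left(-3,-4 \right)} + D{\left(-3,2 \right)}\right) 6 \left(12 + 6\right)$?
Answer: $540$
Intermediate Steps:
$b{\left(w,J \right)} = \frac{J}{-1 + w}$ ($b{\left(w,J \right)} = \frac{J + 0}{w - 1} = \frac{J}{-1 + w}$)
$\left(\left(-4 + 1\right) b{\left(-3,-4 \right)} + D{\left(-3,2 \right)}\right) 6 \left(12 + 6\right) = \left(\left(-4 + 1\right) \left(- \frac{4}{-1 - 3}\right) + \left(5 - -3\right)\right) 6 \left(12 + 6\right) = \left(- 3 \left(- \frac{4}{-4}\right) + \left(5 + 3\right)\right) 6 \cdot 18 = \left(- 3 \left(\left(-4\right) \left(- \frac{1}{4}\right)\right) + 8\right) 6 \cdot 18 = \left(\left(-3\right) 1 + 8\right) 6 \cdot 18 = \left(-3 + 8\right) 6 \cdot 18 = 5 \cdot 6 \cdot 18 = 30 \cdot 18 = 540$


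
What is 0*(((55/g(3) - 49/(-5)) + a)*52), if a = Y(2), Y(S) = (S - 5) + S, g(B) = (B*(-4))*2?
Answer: 0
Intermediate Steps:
g(B) = -8*B (g(B) = -4*B*2 = -8*B)
Y(S) = -5 + 2*S (Y(S) = (-5 + S) + S = -5 + 2*S)
a = -1 (a = -5 + 2*2 = -5 + 4 = -1)
0*(((55/g(3) - 49/(-5)) + a)*52) = 0*(((55/((-8*3)) - 49/(-5)) - 1)*52) = 0*(((55/(-24) - 49*(-⅕)) - 1)*52) = 0*(((55*(-1/24) + 49/5) - 1)*52) = 0*(((-55/24 + 49/5) - 1)*52) = 0*((901/120 - 1)*52) = 0*((781/120)*52) = 0*(10153/30) = 0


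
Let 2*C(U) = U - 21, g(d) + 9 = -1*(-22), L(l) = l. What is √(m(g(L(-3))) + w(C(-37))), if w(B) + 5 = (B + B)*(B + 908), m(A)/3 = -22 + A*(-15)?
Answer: I*√51638 ≈ 227.24*I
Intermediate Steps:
g(d) = 13 (g(d) = -9 - 1*(-22) = -9 + 22 = 13)
C(U) = -21/2 + U/2 (C(U) = (U - 21)/2 = (-21 + U)/2 = -21/2 + U/2)
m(A) = -66 - 45*A (m(A) = 3*(-22 + A*(-15)) = 3*(-22 - 15*A) = -66 - 45*A)
w(B) = -5 + 2*B*(908 + B) (w(B) = -5 + (B + B)*(B + 908) = -5 + (2*B)*(908 + B) = -5 + 2*B*(908 + B))
√(m(g(L(-3))) + w(C(-37))) = √((-66 - 45*13) + (-5 + 2*(-21/2 + (½)*(-37))² + 1816*(-21/2 + (½)*(-37)))) = √((-66 - 585) + (-5 + 2*(-21/2 - 37/2)² + 1816*(-21/2 - 37/2))) = √(-651 + (-5 + 2*(-29)² + 1816*(-29))) = √(-651 + (-5 + 2*841 - 52664)) = √(-651 + (-5 + 1682 - 52664)) = √(-651 - 50987) = √(-51638) = I*√51638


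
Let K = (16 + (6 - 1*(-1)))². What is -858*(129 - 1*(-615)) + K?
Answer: -637823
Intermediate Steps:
K = 529 (K = (16 + (6 + 1))² = (16 + 7)² = 23² = 529)
-858*(129 - 1*(-615)) + K = -858*(129 - 1*(-615)) + 529 = -858*(129 + 615) + 529 = -858*744 + 529 = -638352 + 529 = -637823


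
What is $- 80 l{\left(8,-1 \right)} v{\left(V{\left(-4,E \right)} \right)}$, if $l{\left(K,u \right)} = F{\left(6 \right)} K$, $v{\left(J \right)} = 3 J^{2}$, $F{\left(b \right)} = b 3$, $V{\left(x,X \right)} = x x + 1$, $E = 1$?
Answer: $-9987840$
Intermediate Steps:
$V{\left(x,X \right)} = 1 + x^{2}$ ($V{\left(x,X \right)} = x^{2} + 1 = 1 + x^{2}$)
$F{\left(b \right)} = 3 b$
$l{\left(K,u \right)} = 18 K$ ($l{\left(K,u \right)} = 3 \cdot 6 K = 18 K$)
$- 80 l{\left(8,-1 \right)} v{\left(V{\left(-4,E \right)} \right)} = - 80 \cdot 18 \cdot 8 \cdot 3 \left(1 + \left(-4\right)^{2}\right)^{2} = \left(-80\right) 144 \cdot 3 \left(1 + 16\right)^{2} = - 11520 \cdot 3 \cdot 17^{2} = - 11520 \cdot 3 \cdot 289 = \left(-11520\right) 867 = -9987840$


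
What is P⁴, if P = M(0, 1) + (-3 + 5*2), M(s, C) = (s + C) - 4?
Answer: 256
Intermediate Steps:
M(s, C) = -4 + C + s (M(s, C) = (C + s) - 4 = -4 + C + s)
P = 4 (P = (-4 + 1 + 0) + (-3 + 5*2) = -3 + (-3 + 10) = -3 + 7 = 4)
P⁴ = 4⁴ = 256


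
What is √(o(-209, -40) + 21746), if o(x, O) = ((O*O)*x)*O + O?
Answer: 3*√1488634 ≈ 3660.3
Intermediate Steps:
o(x, O) = O + x*O³ (o(x, O) = (O²*x)*O + O = (x*O²)*O + O = x*O³ + O = O + x*O³)
√(o(-209, -40) + 21746) = √((-40 - 209*(-40)³) + 21746) = √((-40 - 209*(-64000)) + 21746) = √((-40 + 13376000) + 21746) = √(13375960 + 21746) = √13397706 = 3*√1488634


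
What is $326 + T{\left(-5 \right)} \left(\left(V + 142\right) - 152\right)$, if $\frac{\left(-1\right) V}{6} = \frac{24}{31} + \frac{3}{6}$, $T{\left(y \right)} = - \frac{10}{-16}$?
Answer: $\frac{78113}{248} \approx 314.97$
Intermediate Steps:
$T{\left(y \right)} = \frac{5}{8}$ ($T{\left(y \right)} = \left(-10\right) \left(- \frac{1}{16}\right) = \frac{5}{8}$)
$V = - \frac{237}{31}$ ($V = - 6 \left(\frac{24}{31} + \frac{3}{6}\right) = - 6 \left(24 \cdot \frac{1}{31} + 3 \cdot \frac{1}{6}\right) = - 6 \left(\frac{24}{31} + \frac{1}{2}\right) = \left(-6\right) \frac{79}{62} = - \frac{237}{31} \approx -7.6452$)
$326 + T{\left(-5 \right)} \left(\left(V + 142\right) - 152\right) = 326 + \frac{5 \left(\left(- \frac{237}{31} + 142\right) - 152\right)}{8} = 326 + \frac{5 \left(\frac{4165}{31} - 152\right)}{8} = 326 + \frac{5}{8} \left(- \frac{547}{31}\right) = 326 - \frac{2735}{248} = \frac{78113}{248}$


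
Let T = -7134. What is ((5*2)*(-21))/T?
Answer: 35/1189 ≈ 0.029436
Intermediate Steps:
((5*2)*(-21))/T = ((5*2)*(-21))/(-7134) = (10*(-21))*(-1/7134) = -210*(-1/7134) = 35/1189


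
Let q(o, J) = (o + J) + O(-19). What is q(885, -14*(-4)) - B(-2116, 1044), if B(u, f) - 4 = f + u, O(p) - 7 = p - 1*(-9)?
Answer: 2006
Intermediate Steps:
O(p) = 16 + p (O(p) = 7 + (p - 1*(-9)) = 7 + (p + 9) = 7 + (9 + p) = 16 + p)
B(u, f) = 4 + f + u (B(u, f) = 4 + (f + u) = 4 + f + u)
q(o, J) = -3 + J + o (q(o, J) = (o + J) + (16 - 19) = (J + o) - 3 = -3 + J + o)
q(885, -14*(-4)) - B(-2116, 1044) = (-3 - 14*(-4) + 885) - (4 + 1044 - 2116) = (-3 + 56 + 885) - 1*(-1068) = 938 + 1068 = 2006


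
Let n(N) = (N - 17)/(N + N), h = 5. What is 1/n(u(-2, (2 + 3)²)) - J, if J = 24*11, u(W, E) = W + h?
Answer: -1851/7 ≈ -264.43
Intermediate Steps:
u(W, E) = 5 + W (u(W, E) = W + 5 = 5 + W)
n(N) = (-17 + N)/(2*N) (n(N) = (-17 + N)/((2*N)) = (-17 + N)*(1/(2*N)) = (-17 + N)/(2*N))
J = 264
1/n(u(-2, (2 + 3)²)) - J = 1/((-17 + (5 - 2))/(2*(5 - 2))) - 1*264 = 1/((½)*(-17 + 3)/3) - 264 = 1/((½)*(⅓)*(-14)) - 264 = 1/(-7/3) - 264 = -3/7 - 264 = -1851/7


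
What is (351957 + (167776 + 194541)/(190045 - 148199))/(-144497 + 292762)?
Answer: 14728354939/6204297190 ≈ 2.3739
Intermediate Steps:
(351957 + (167776 + 194541)/(190045 - 148199))/(-144497 + 292762) = (351957 + 362317/41846)/148265 = (351957 + 362317*(1/41846))*(1/148265) = (351957 + 362317/41846)*(1/148265) = (14728354939/41846)*(1/148265) = 14728354939/6204297190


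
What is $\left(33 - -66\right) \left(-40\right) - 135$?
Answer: $-4095$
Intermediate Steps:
$\left(33 - -66\right) \left(-40\right) - 135 = \left(33 + 66\right) \left(-40\right) - 135 = 99 \left(-40\right) - 135 = -3960 - 135 = -4095$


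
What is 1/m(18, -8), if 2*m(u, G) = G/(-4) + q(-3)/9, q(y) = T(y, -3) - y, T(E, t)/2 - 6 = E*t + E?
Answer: ⅖ ≈ 0.40000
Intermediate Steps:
T(E, t) = 12 + 2*E + 2*E*t (T(E, t) = 12 + 2*(E*t + E) = 12 + 2*(E + E*t) = 12 + (2*E + 2*E*t) = 12 + 2*E + 2*E*t)
q(y) = 12 - 5*y (q(y) = (12 + 2*y + 2*y*(-3)) - y = (12 + 2*y - 6*y) - y = (12 - 4*y) - y = 12 - 5*y)
m(u, G) = 3/2 - G/8 (m(u, G) = (G/(-4) + (12 - 5*(-3))/9)/2 = (G*(-¼) + (12 + 15)*(⅑))/2 = (-G/4 + 27*(⅑))/2 = (-G/4 + 3)/2 = (3 - G/4)/2 = 3/2 - G/8)
1/m(18, -8) = 1/(3/2 - ⅛*(-8)) = 1/(3/2 + 1) = 1/(5/2) = ⅖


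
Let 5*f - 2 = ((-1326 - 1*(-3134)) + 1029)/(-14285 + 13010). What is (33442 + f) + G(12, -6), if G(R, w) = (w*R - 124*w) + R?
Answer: 217552963/6375 ≈ 34126.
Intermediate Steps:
G(R, w) = R - 124*w + R*w (G(R, w) = (R*w - 124*w) + R = (-124*w + R*w) + R = R - 124*w + R*w)
f = -287/6375 (f = ⅖ + (((-1326 - 1*(-3134)) + 1029)/(-14285 + 13010))/5 = ⅖ + (((-1326 + 3134) + 1029)/(-1275))/5 = ⅖ + ((1808 + 1029)*(-1/1275))/5 = ⅖ + (2837*(-1/1275))/5 = ⅖ + (⅕)*(-2837/1275) = ⅖ - 2837/6375 = -287/6375 ≈ -0.045020)
(33442 + f) + G(12, -6) = (33442 - 287/6375) + (12 - 124*(-6) + 12*(-6)) = 213192463/6375 + (12 + 744 - 72) = 213192463/6375 + 684 = 217552963/6375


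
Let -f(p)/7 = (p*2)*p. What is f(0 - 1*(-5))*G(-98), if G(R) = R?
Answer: 34300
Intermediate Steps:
f(p) = -14*p² (f(p) = -7*p*2*p = -7*2*p*p = -14*p²)
f(0 - 1*(-5))*G(-98) = -14*(0 - 1*(-5))²*(-98) = -14*(0 + 5)²*(-98) = -14*5²*(-98) = -14*25*(-98) = -350*(-98) = 34300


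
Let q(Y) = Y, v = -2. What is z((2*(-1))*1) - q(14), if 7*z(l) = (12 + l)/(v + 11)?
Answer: -872/63 ≈ -13.841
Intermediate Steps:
z(l) = 4/21 + l/63 (z(l) = ((12 + l)/(-2 + 11))/7 = ((12 + l)/9)/7 = ((12 + l)*(⅑))/7 = (4/3 + l/9)/7 = 4/21 + l/63)
z((2*(-1))*1) - q(14) = (4/21 + ((2*(-1))*1)/63) - 1*14 = (4/21 + (-2*1)/63) - 14 = (4/21 + (1/63)*(-2)) - 14 = (4/21 - 2/63) - 14 = 10/63 - 14 = -872/63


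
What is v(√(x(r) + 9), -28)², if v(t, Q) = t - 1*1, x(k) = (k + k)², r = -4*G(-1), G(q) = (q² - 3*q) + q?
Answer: 586 - 6*√65 ≈ 537.63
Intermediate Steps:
G(q) = q² - 2*q
r = -12 (r = -(-4)*(-2 - 1) = -(-4)*(-3) = -4*3 = -12)
x(k) = 4*k² (x(k) = (2*k)² = 4*k²)
v(t, Q) = -1 + t (v(t, Q) = t - 1 = -1 + t)
v(√(x(r) + 9), -28)² = (-1 + √(4*(-12)² + 9))² = (-1 + √(4*144 + 9))² = (-1 + √(576 + 9))² = (-1 + √585)² = (-1 + 3*√65)²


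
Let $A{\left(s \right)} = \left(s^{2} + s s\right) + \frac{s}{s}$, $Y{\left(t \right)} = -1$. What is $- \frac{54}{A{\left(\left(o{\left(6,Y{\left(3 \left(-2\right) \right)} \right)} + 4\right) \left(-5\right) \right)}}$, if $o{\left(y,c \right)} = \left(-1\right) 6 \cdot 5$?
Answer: $- \frac{18}{11267} \approx -0.0015976$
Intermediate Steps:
$o{\left(y,c \right)} = -30$ ($o{\left(y,c \right)} = \left(-6\right) 5 = -30$)
$A{\left(s \right)} = 1 + 2 s^{2}$ ($A{\left(s \right)} = \left(s^{2} + s^{2}\right) + 1 = 2 s^{2} + 1 = 1 + 2 s^{2}$)
$- \frac{54}{A{\left(\left(o{\left(6,Y{\left(3 \left(-2\right) \right)} \right)} + 4\right) \left(-5\right) \right)}} = - \frac{54}{1 + 2 \left(\left(-30 + 4\right) \left(-5\right)\right)^{2}} = - \frac{54}{1 + 2 \left(\left(-26\right) \left(-5\right)\right)^{2}} = - \frac{54}{1 + 2 \cdot 130^{2}} = - \frac{54}{1 + 2 \cdot 16900} = - \frac{54}{1 + 33800} = - \frac{54}{33801} = \left(-54\right) \frac{1}{33801} = - \frac{18}{11267}$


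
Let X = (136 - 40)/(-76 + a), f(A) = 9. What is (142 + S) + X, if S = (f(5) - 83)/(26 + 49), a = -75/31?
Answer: 25487056/182325 ≈ 139.79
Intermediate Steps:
a = -75/31 (a = -75*1/31 = -75/31 ≈ -2.4194)
S = -74/75 (S = (9 - 83)/(26 + 49) = -74/75 ≈ -0.98667)
X = -2976/2431 (X = (136 - 40)/(-76 - 75/31) = 96/(-2431/31) = 96*(-31/2431) = -2976/2431 ≈ -1.2242)
(142 + S) + X = (142 - 74/75) - 2976/2431 = 10576/75 - 2976/2431 = 25487056/182325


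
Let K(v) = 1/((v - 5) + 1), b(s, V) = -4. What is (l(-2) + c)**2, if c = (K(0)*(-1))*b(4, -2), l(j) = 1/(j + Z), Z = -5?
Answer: 64/49 ≈ 1.3061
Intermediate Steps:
K(v) = 1/(-4 + v) (K(v) = 1/((-5 + v) + 1) = 1/(-4 + v))
l(j) = 1/(-5 + j) (l(j) = 1/(j - 5) = 1/(-5 + j))
c = -1 (c = (-1/(-4 + 0))*(-4) = (-1/(-4))*(-4) = -1/4*(-1)*(-4) = (1/4)*(-4) = -1)
(l(-2) + c)**2 = (1/(-5 - 2) - 1)**2 = (1/(-7) - 1)**2 = (-1/7 - 1)**2 = (-8/7)**2 = 64/49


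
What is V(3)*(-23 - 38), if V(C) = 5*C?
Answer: -915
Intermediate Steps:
V(3)*(-23 - 38) = (5*3)*(-23 - 38) = 15*(-61) = -915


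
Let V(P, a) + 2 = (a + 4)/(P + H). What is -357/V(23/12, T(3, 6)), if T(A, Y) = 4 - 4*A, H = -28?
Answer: 6573/34 ≈ 193.32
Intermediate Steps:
V(P, a) = -2 + (4 + a)/(-28 + P) (V(P, a) = -2 + (a + 4)/(P - 28) = -2 + (4 + a)/(-28 + P))
-357/V(23/12, T(3, 6)) = -357*(-28 + 23/12)/(60 + (4 - 4*3) - 46/12) = -357*(-28 + 23*(1/12))/(60 + (4 - 12) - 46/12) = -357*(-28 + 23/12)/(60 - 8 - 2*23/12) = -357*(-313/(12*(60 - 8 - 23/6))) = -357/((-12/313*289/6)) = -357/(-578/313) = -357*(-313/578) = 6573/34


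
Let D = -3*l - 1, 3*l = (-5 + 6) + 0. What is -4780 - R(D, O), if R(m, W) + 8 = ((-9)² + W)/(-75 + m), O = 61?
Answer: -367302/77 ≈ -4770.2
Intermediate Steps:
l = ⅓ (l = ((-5 + 6) + 0)/3 = (1 + 0)/3 = (⅓)*1 = ⅓ ≈ 0.33333)
D = -2 (D = -3*⅓ - 1 = -1 - 1 = -2)
R(m, W) = -8 + (81 + W)/(-75 + m) (R(m, W) = -8 + ((-9)² + W)/(-75 + m) = -8 + (81 + W)/(-75 + m))
-4780 - R(D, O) = -4780 - (681 + 61 - 8*(-2))/(-75 - 2) = -4780 - (681 + 61 + 16)/(-77) = -4780 - (-1)*758/77 = -4780 - 1*(-758/77) = -4780 + 758/77 = -367302/77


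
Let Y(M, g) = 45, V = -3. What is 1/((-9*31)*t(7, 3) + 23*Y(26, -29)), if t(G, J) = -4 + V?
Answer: 1/2988 ≈ 0.00033467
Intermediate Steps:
t(G, J) = -7 (t(G, J) = -4 - 3 = -7)
1/((-9*31)*t(7, 3) + 23*Y(26, -29)) = 1/(-9*31*(-7) + 23*45) = 1/(-279*(-7) + 1035) = 1/(1953 + 1035) = 1/2988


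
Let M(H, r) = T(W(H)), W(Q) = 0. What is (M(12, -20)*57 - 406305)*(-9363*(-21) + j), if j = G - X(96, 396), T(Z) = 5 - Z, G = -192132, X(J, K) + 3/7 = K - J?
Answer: -11912626800/7 ≈ -1.7018e+9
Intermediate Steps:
X(J, K) = -3/7 + K - J (X(J, K) = -3/7 + (K - J) = -3/7 + K - J)
M(H, r) = 5 (M(H, r) = 5 - 1*0 = 5 + 0 = 5)
j = -1347021/7 (j = -192132 - (-3/7 + 396 - 1*96) = -192132 - (-3/7 + 396 - 96) = -192132 - 1*2097/7 = -192132 - 2097/7 = -1347021/7 ≈ -1.9243e+5)
(M(12, -20)*57 - 406305)*(-9363*(-21) + j) = (5*57 - 406305)*(-9363*(-21) - 1347021/7) = (285 - 406305)*(196623 - 1347021/7) = -406020*29340/7 = -11912626800/7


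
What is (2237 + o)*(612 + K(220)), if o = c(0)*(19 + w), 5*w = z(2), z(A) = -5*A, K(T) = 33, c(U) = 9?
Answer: 1541550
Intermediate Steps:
w = -2 (w = (-5*2)/5 = (1/5)*(-10) = -2)
o = 153 (o = 9*(19 - 2) = 9*17 = 153)
(2237 + o)*(612 + K(220)) = (2237 + 153)*(612 + 33) = 2390*645 = 1541550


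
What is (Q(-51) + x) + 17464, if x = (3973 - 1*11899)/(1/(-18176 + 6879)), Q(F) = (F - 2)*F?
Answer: 89560189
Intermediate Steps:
Q(F) = F*(-2 + F) (Q(F) = (-2 + F)*F = F*(-2 + F))
x = 89540022 (x = (3973 - 11899)/(1/(-11297)) = -7926/(-1/11297) = -7926*(-11297) = 89540022)
(Q(-51) + x) + 17464 = (-51*(-2 - 51) + 89540022) + 17464 = (-51*(-53) + 89540022) + 17464 = (2703 + 89540022) + 17464 = 89542725 + 17464 = 89560189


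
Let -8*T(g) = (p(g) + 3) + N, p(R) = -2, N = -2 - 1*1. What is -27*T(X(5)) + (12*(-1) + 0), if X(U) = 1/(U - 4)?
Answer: -75/4 ≈ -18.750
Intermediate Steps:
N = -3 (N = -2 - 1 = -3)
X(U) = 1/(-4 + U)
T(g) = 1/4 (T(g) = -((-2 + 3) - 3)/8 = -(1 - 3)/8 = -1/8*(-2) = 1/4)
-27*T(X(5)) + (12*(-1) + 0) = -27*1/4 + (12*(-1) + 0) = -27/4 + (-12 + 0) = -27/4 - 12 = -75/4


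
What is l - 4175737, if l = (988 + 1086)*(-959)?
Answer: -6164703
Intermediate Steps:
l = -1988966 (l = 2074*(-959) = -1988966)
l - 4175737 = -1988966 - 4175737 = -6164703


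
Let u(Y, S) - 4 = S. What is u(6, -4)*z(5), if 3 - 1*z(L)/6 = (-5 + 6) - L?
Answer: 0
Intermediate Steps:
u(Y, S) = 4 + S
z(L) = 12 + 6*L (z(L) = 18 - 6*((-5 + 6) - L) = 18 - 6*(1 - L) = 18 + (-6 + 6*L) = 12 + 6*L)
u(6, -4)*z(5) = (4 - 4)*(12 + 6*5) = 0*(12 + 30) = 0*42 = 0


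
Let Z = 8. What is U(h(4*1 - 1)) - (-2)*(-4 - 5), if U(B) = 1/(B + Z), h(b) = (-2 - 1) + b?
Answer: -143/8 ≈ -17.875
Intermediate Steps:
h(b) = -3 + b
U(B) = 1/(8 + B) (U(B) = 1/(B + 8) = 1/(8 + B))
U(h(4*1 - 1)) - (-2)*(-4 - 5) = 1/(8 + (-3 + (4*1 - 1))) - (-2)*(-4 - 5) = 1/(8 + (-3 + (4 - 1))) - (-2)*(-9) = 1/(8 + (-3 + 3)) - 1*18 = 1/(8 + 0) - 18 = 1/8 - 18 = -143/8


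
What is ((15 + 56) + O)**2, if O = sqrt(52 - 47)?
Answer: (71 + sqrt(5))**2 ≈ 5363.5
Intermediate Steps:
O = sqrt(5) ≈ 2.2361
((15 + 56) + O)**2 = ((15 + 56) + sqrt(5))**2 = (71 + sqrt(5))**2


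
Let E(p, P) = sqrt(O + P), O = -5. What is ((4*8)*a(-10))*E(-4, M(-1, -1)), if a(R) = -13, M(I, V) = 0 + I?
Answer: -416*I*sqrt(6) ≈ -1019.0*I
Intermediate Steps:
M(I, V) = I
E(p, P) = sqrt(-5 + P)
((4*8)*a(-10))*E(-4, M(-1, -1)) = ((4*8)*(-13))*sqrt(-5 - 1) = (32*(-13))*sqrt(-6) = -416*I*sqrt(6)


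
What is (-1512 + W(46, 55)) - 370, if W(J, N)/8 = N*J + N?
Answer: 18798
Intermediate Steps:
W(J, N) = 8*N + 8*J*N (W(J, N) = 8*(N*J + N) = 8*(J*N + N) = 8*(N + J*N) = 8*N + 8*J*N)
(-1512 + W(46, 55)) - 370 = (-1512 + 8*55*(1 + 46)) - 370 = (-1512 + 8*55*47) - 370 = (-1512 + 20680) - 370 = 19168 - 370 = 18798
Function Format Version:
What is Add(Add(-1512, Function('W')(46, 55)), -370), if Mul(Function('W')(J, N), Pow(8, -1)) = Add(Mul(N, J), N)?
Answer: 18798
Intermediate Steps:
Function('W')(J, N) = Add(Mul(8, N), Mul(8, J, N)) (Function('W')(J, N) = Mul(8, Add(Mul(N, J), N)) = Mul(8, Add(Mul(J, N), N)) = Mul(8, Add(N, Mul(J, N))) = Add(Mul(8, N), Mul(8, J, N)))
Add(Add(-1512, Function('W')(46, 55)), -370) = Add(Add(-1512, Mul(8, 55, Add(1, 46))), -370) = Add(Add(-1512, Mul(8, 55, 47)), -370) = Add(Add(-1512, 20680), -370) = Add(19168, -370) = 18798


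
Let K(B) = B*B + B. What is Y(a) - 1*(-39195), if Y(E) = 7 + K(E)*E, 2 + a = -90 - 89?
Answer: -5857778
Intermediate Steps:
a = -181 (a = -2 + (-90 - 89) = -2 - 179 = -181)
K(B) = B + B**2 (K(B) = B**2 + B = B + B**2)
Y(E) = 7 + E**2*(1 + E) (Y(E) = 7 + (E*(1 + E))*E = 7 + E**2*(1 + E))
Y(a) - 1*(-39195) = (7 + (-181)**2*(1 - 181)) - 1*(-39195) = (7 + 32761*(-180)) + 39195 = (7 - 5896980) + 39195 = -5896973 + 39195 = -5857778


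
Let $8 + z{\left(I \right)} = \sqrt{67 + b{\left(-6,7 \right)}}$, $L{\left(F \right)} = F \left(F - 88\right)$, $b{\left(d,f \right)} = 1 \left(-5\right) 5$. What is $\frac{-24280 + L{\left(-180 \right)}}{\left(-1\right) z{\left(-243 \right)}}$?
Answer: $\frac{95840}{11} + \frac{11980 \sqrt{42}}{11} \approx 15771.0$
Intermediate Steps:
$b{\left(d,f \right)} = -25$ ($b{\left(d,f \right)} = \left(-5\right) 5 = -25$)
$L{\left(F \right)} = F \left(-88 + F\right)$
$z{\left(I \right)} = -8 + \sqrt{42}$ ($z{\left(I \right)} = -8 + \sqrt{67 - 25} = -8 + \sqrt{42}$)
$\frac{-24280 + L{\left(-180 \right)}}{\left(-1\right) z{\left(-243 \right)}} = \frac{-24280 - 180 \left(-88 - 180\right)}{\left(-1\right) \left(-8 + \sqrt{42}\right)} = \frac{-24280 - -48240}{8 - \sqrt{42}} = \frac{-24280 + 48240}{8 - \sqrt{42}} = \frac{23960}{8 - \sqrt{42}}$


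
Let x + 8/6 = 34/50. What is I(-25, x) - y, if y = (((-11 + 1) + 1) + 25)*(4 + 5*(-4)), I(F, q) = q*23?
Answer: 18073/75 ≈ 240.97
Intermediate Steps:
x = -49/75 (x = -4/3 + 34/50 = -4/3 + 34*(1/50) = -4/3 + 17/25 = -49/75 ≈ -0.65333)
I(F, q) = 23*q
y = -256 (y = ((-10 + 1) + 25)*(4 - 20) = (-9 + 25)*(-16) = 16*(-16) = -256)
I(-25, x) - y = 23*(-49/75) - 1*(-256) = -1127/75 + 256 = 18073/75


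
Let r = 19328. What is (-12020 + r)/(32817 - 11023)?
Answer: 3654/10897 ≈ 0.33532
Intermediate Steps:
(-12020 + r)/(32817 - 11023) = (-12020 + 19328)/(32817 - 11023) = 7308/21794 = 7308*(1/21794) = 3654/10897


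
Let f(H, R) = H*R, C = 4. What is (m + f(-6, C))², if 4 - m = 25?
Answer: 2025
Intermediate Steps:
m = -21 (m = 4 - 1*25 = 4 - 25 = -21)
(m + f(-6, C))² = (-21 - 6*4)² = (-21 - 24)² = (-45)² = 2025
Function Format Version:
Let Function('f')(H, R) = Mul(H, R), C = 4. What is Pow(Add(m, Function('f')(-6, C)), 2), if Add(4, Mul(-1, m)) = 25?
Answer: 2025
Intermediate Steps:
m = -21 (m = Add(4, Mul(-1, 25)) = Add(4, -25) = -21)
Pow(Add(m, Function('f')(-6, C)), 2) = Pow(Add(-21, Mul(-6, 4)), 2) = Pow(Add(-21, -24), 2) = Pow(-45, 2) = 2025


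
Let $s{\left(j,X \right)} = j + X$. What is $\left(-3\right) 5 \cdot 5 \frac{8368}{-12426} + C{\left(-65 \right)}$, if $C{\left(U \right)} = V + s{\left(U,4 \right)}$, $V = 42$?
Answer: $\frac{65251}{2071} \approx 31.507$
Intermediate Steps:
$s{\left(j,X \right)} = X + j$
$C{\left(U \right)} = 46 + U$ ($C{\left(U \right)} = 42 + \left(4 + U\right) = 46 + U$)
$\left(-3\right) 5 \cdot 5 \frac{8368}{-12426} + C{\left(-65 \right)} = \left(-3\right) 5 \cdot 5 \frac{8368}{-12426} + \left(46 - 65\right) = \left(-15\right) 5 \cdot 8368 \left(- \frac{1}{12426}\right) - 19 = \left(-75\right) \left(- \frac{4184}{6213}\right) - 19 = \frac{104600}{2071} - 19 = \frac{65251}{2071}$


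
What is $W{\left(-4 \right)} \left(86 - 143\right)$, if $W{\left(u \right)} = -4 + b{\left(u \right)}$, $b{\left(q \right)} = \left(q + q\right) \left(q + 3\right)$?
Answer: $-228$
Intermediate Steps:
$b{\left(q \right)} = 2 q \left(3 + q\right)$
$W{\left(u \right)} = -4 + 2 u \left(3 + u\right)$
$W{\left(-4 \right)} \left(86 - 143\right) = \left(-4 + 2 \left(-4\right) \left(3 - 4\right)\right) \left(86 - 143\right) = \left(-4 + 2 \left(-4\right) \left(-1\right)\right) \left(-57\right) = \left(-4 + 8\right) \left(-57\right) = 4 \left(-57\right) = -228$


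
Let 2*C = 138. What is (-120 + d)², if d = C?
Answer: 2601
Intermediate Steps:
C = 69 (C = (½)*138 = 69)
d = 69
(-120 + d)² = (-120 + 69)² = (-51)² = 2601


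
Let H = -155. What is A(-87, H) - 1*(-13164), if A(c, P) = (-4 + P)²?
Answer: 38445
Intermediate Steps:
A(-87, H) - 1*(-13164) = (-4 - 155)² - 1*(-13164) = (-159)² + 13164 = 25281 + 13164 = 38445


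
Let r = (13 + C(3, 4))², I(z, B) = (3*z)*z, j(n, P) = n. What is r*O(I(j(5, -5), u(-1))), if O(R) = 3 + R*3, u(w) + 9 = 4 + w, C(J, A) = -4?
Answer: 18468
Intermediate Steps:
u(w) = -5 + w (u(w) = -9 + (4 + w) = -5 + w)
I(z, B) = 3*z²
r = 81 (r = (13 - 4)² = 9² = 81)
O(R) = 3 + 3*R
r*O(I(j(5, -5), u(-1))) = 81*(3 + 3*(3*5²)) = 81*(3 + 3*(3*25)) = 81*(3 + 3*75) = 81*(3 + 225) = 81*228 = 18468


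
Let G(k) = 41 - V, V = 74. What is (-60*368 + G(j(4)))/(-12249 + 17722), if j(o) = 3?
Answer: -1701/421 ≈ -4.0404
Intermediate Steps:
G(k) = -33 (G(k) = 41 - 1*74 = 41 - 74 = -33)
(-60*368 + G(j(4)))/(-12249 + 17722) = (-60*368 - 33)/(-12249 + 17722) = (-22080 - 33)/5473 = -22113*1/5473 = -1701/421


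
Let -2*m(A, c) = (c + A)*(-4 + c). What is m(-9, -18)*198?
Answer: -58806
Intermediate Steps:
m(A, c) = -(-4 + c)*(A + c)/2 (m(A, c) = -(c + A)*(-4 + c)/2 = -(A + c)*(-4 + c)/2 = -(-4 + c)*(A + c)/2)
m(-9, -18)*198 = (2*(-9) + 2*(-18) - ½*(-18)² - ½*(-9)*(-18))*198 = (-18 - 36 - ½*324 - 81)*198 = (-18 - 36 - 162 - 81)*198 = -297*198 = -58806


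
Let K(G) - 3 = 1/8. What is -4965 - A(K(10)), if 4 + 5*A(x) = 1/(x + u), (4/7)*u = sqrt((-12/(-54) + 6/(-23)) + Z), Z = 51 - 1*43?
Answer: -4806123293/968165 - 1344*sqrt(2369)/968165 ≈ -4964.2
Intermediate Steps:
K(G) = 25/8 (K(G) = 3 + 1/8 = 25/8)
Z = 8 (Z = 51 - 43 = 8)
u = 7*sqrt(2369)/69 (u = 7*sqrt((-12/(-54) + 6/(-23)) + 8)/4 = 7*sqrt((-12*(-1/54) + 6*(-1/23)) + 8)/4 = 7*sqrt((2/9 - 6/23) + 8)/4 = 7*sqrt(-8/207 + 8)/4 = 7*sqrt(1648/207)/4 = 7*(4*sqrt(2369)/69)/4 = 7*sqrt(2369)/69 ≈ 4.9378)
A(x) = -4/5 + 1/(5*(x + 7*sqrt(2369)/69))
-4965 - A(K(10)) = -4965 - (69 - 276*25/8 - 28*sqrt(2369))/(5*(7*sqrt(2369) + 69*(25/8))) = -4965 - (69 - 1725/2 - 28*sqrt(2369))/(5*(7*sqrt(2369) + 1725/8)) = -4965 - (-1587/2 - 28*sqrt(2369))/(5*(1725/8 + 7*sqrt(2369)))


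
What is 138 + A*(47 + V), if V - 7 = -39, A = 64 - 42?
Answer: 468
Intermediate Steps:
A = 22
V = -32 (V = 7 - 39 = -32)
138 + A*(47 + V) = 138 + 22*(47 - 32) = 138 + 22*15 = 138 + 330 = 468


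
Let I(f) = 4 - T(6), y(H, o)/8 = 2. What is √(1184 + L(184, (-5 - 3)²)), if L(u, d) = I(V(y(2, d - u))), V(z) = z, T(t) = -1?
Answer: √1189 ≈ 34.482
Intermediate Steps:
y(H, o) = 16 (y(H, o) = 8*2 = 16)
I(f) = 5 (I(f) = 4 - 1*(-1) = 4 + 1 = 5)
L(u, d) = 5
√(1184 + L(184, (-5 - 3)²)) = √(1184 + 5) = √1189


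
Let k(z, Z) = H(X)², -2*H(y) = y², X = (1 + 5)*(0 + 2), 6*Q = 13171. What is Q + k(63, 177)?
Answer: 44275/6 ≈ 7379.2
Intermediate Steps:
Q = 13171/6 (Q = (⅙)*13171 = 13171/6 ≈ 2195.2)
X = 12 (X = 6*2 = 12)
H(y) = -y²/2
k(z, Z) = 5184 (k(z, Z) = (-½*12²)² = (-½*144)² = (-72)² = 5184)
Q + k(63, 177) = 13171/6 + 5184 = 44275/6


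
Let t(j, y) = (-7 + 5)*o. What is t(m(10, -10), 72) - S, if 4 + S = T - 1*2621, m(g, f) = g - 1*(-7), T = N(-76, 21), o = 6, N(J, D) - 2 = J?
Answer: 2687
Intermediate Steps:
N(J, D) = 2 + J
T = -74 (T = 2 - 76 = -74)
m(g, f) = 7 + g (m(g, f) = g + 7 = 7 + g)
t(j, y) = -12 (t(j, y) = (-7 + 5)*6 = -2*6 = -12)
S = -2699 (S = -4 + (-74 - 1*2621) = -4 + (-74 - 2621) = -4 - 2695 = -2699)
t(m(10, -10), 72) - S = -12 - 1*(-2699) = -12 + 2699 = 2687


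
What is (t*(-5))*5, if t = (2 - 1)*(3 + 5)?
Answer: -200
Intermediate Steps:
t = 8 (t = 1*8 = 8)
(t*(-5))*5 = (8*(-5))*5 = -40*5 = -200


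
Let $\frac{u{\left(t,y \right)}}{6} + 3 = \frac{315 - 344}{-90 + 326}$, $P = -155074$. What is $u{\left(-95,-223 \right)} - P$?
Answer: $\frac{18296521}{118} \approx 1.5506 \cdot 10^{5}$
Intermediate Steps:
$u{\left(t,y \right)} = - \frac{2211}{118}$ ($u{\left(t,y \right)} = -18 + 6 \frac{315 - 344}{-90 + 326} = -18 + 6 \left(- \frac{29}{236}\right) = -18 - \frac{87}{118} = - \frac{2211}{118}$)
$u{\left(-95,-223 \right)} - P = - \frac{2211}{118} - -155074 = - \frac{2211}{118} + 155074 = \frac{18296521}{118}$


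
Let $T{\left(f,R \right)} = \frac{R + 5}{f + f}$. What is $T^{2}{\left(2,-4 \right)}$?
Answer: $\frac{1}{16} \approx 0.0625$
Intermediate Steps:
$T{\left(f,R \right)} = \frac{5 + R}{2 f}$
$T^{2}{\left(2,-4 \right)} = \left(\frac{5 - 4}{2 \cdot 2}\right)^{2} = \left(\frac{1}{2} \cdot \frac{1}{2} \cdot 1\right)^{2} = \left(\frac{1}{4}\right)^{2} = \frac{1}{16}$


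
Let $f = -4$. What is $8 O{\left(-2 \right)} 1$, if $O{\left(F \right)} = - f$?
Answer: $32$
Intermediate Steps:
$O{\left(F \right)} = 4$ ($O{\left(F \right)} = \left(-1\right) \left(-4\right) = 4$)
$8 O{\left(-2 \right)} 1 = 8 \cdot 4 \cdot 1 = 32 \cdot 1 = 32$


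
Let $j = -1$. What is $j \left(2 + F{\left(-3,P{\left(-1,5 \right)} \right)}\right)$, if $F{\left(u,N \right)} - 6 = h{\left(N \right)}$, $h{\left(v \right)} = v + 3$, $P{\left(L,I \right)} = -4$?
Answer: $-7$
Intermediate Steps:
$h{\left(v \right)} = 3 + v$
$F{\left(u,N \right)} = 9 + N$ ($F{\left(u,N \right)} = 6 + \left(3 + N\right) = 9 + N$)
$j \left(2 + F{\left(-3,P{\left(-1,5 \right)} \right)}\right) = - (2 + \left(9 - 4\right)) = - (2 + 5) = \left(-1\right) 7 = -7$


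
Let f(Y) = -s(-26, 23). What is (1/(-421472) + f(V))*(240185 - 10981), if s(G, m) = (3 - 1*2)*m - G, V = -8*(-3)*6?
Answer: -1183387643829/105368 ≈ -1.1231e+7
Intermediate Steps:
V = 144 (V = 24*6 = 144)
s(G, m) = m - G (s(G, m) = (3 - 2)*m - G = 1*m - G = m - G)
f(Y) = -49 (f(Y) = -(23 - 1*(-26)) = -(23 + 26) = -1*49 = -49)
(1/(-421472) + f(V))*(240185 - 10981) = (1/(-421472) - 49)*(240185 - 10981) = (-1/421472 - 49)*229204 = -20652129/421472*229204 = -1183387643829/105368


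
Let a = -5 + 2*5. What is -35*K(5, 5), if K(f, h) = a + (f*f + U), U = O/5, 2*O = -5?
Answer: -2065/2 ≈ -1032.5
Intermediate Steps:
O = -5/2 (O = (½)*(-5) = -5/2 ≈ -2.5000)
U = -½ (U = -5/2/5 = -5/2*⅕ = -½ ≈ -0.50000)
a = 5 (a = -5 + 10 = 5)
K(f, h) = 9/2 + f² (K(f, h) = 5 + (f*f - ½) = 5 + (f² - ½) = 5 + (-½ + f²) = 9/2 + f²)
-35*K(5, 5) = -35*(9/2 + 5²) = -35*(9/2 + 25) = -35*59/2 = -2065/2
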